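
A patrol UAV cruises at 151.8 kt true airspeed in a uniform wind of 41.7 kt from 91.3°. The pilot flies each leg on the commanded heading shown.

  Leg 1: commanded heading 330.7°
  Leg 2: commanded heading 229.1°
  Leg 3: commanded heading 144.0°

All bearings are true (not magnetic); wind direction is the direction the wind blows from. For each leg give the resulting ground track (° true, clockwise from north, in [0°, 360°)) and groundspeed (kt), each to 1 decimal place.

Leg 1: track=319.0°, groundspeed=176.7 kt
Leg 2: track=237.8°, groundspeed=184.8 kt
Leg 3: track=158.7°, groundspeed=130.8 kt

Leg 1: heading 330.7°; drift -11.7° → track 319.0°, groundspeed 176.7 kt
Leg 2: heading 229.1°; drift +8.7° → track 237.8°, groundspeed 184.8 kt
Leg 3: heading 144.0°; drift +14.7° → track 158.7°, groundspeed 130.8 kt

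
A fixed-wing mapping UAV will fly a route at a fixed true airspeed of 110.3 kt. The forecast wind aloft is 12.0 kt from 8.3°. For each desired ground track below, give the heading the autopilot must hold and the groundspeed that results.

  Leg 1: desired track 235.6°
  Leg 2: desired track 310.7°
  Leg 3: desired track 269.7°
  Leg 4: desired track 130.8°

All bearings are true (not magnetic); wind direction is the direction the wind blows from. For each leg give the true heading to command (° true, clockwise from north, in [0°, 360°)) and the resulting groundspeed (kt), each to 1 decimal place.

Leg 1: desired track 235.6°; wind correction +4.6° → command heading 240.2°, groundspeed 118.1 kt
Leg 2: desired track 310.7°; wind correction +5.3° → command heading 316.0°, groundspeed 103.4 kt
Leg 3: desired track 269.7°; wind correction +6.2° → command heading 275.9°, groundspeed 111.5 kt
Leg 4: desired track 130.8°; wind correction -5.3° → command heading 125.5°, groundspeed 116.3 kt

Leg 1: heading=240.2°, groundspeed=118.1 kt
Leg 2: heading=316.0°, groundspeed=103.4 kt
Leg 3: heading=275.9°, groundspeed=111.5 kt
Leg 4: heading=125.5°, groundspeed=116.3 kt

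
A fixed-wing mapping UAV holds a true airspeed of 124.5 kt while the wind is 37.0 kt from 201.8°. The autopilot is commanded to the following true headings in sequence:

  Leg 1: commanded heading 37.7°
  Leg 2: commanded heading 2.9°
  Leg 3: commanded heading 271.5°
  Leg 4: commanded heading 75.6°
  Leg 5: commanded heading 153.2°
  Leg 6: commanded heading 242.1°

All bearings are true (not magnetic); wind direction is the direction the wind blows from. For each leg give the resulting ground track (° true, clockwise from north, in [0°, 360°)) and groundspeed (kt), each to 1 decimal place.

Leg 1: heading 37.7°; drift -3.6° → track 34.1°, groundspeed 160.4 kt
Leg 2: heading 2.9°; drift +4.3° → track 7.2°, groundspeed 160.0 kt
Leg 3: heading 271.5°; drift +17.3° → track 288.8°, groundspeed 116.9 kt
Leg 4: heading 75.6°; drift -11.5° → track 64.1°, groundspeed 149.4 kt
Leg 5: heading 153.2°; drift -15.5° → track 137.7°, groundspeed 103.8 kt
Leg 6: heading 242.1°; drift +14.0° → track 256.1°, groundspeed 99.2 kt

Leg 1: track=34.1°, groundspeed=160.4 kt
Leg 2: track=7.2°, groundspeed=160.0 kt
Leg 3: track=288.8°, groundspeed=116.9 kt
Leg 4: track=64.1°, groundspeed=149.4 kt
Leg 5: track=137.7°, groundspeed=103.8 kt
Leg 6: track=256.1°, groundspeed=99.2 kt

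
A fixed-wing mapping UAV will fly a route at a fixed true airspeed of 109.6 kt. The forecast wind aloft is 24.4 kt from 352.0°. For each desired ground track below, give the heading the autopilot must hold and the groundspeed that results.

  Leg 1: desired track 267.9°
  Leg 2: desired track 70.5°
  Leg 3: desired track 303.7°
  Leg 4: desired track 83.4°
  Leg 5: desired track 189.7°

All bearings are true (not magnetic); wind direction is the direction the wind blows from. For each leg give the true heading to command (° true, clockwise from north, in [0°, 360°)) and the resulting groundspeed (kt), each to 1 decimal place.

Leg 1: desired track 267.9°; wind correction +12.8° → command heading 280.7°, groundspeed 104.4 kt
Leg 2: desired track 70.5°; wind correction -12.6° → command heading 57.9°, groundspeed 102.1 kt
Leg 3: desired track 303.7°; wind correction +9.6° → command heading 313.3°, groundspeed 91.8 kt
Leg 4: desired track 83.4°; wind correction -12.9° → command heading 70.5°, groundspeed 107.4 kt
Leg 5: desired track 189.7°; wind correction +3.9° → command heading 193.6°, groundspeed 132.6 kt

Leg 1: heading=280.7°, groundspeed=104.4 kt
Leg 2: heading=57.9°, groundspeed=102.1 kt
Leg 3: heading=313.3°, groundspeed=91.8 kt
Leg 4: heading=70.5°, groundspeed=107.4 kt
Leg 5: heading=193.6°, groundspeed=132.6 kt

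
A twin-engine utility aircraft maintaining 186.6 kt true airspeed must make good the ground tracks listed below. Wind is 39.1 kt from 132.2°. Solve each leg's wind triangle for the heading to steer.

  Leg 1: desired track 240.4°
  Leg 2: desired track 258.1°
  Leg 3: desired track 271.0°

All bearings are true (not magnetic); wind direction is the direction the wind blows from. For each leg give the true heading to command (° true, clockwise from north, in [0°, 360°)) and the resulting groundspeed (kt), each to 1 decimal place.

Leg 1: desired track 240.4°; wind correction -11.5° → command heading 228.9°, groundspeed 195.1 kt
Leg 2: desired track 258.1°; wind correction -9.8° → command heading 248.3°, groundspeed 206.8 kt
Leg 3: desired track 271.0°; wind correction -7.9° → command heading 263.1°, groundspeed 214.2 kt

Leg 1: heading=228.9°, groundspeed=195.1 kt
Leg 2: heading=248.3°, groundspeed=206.8 kt
Leg 3: heading=263.1°, groundspeed=214.2 kt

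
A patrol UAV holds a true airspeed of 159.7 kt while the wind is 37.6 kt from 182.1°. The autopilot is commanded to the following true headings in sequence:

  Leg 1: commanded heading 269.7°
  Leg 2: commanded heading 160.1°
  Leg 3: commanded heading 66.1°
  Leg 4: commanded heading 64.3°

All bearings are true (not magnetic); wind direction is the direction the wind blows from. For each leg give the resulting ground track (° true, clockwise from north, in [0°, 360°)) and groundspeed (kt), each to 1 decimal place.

Leg 1: heading 269.7°; drift +13.4° → track 283.1°, groundspeed 162.5 kt
Leg 2: heading 160.1°; drift -6.4° → track 153.7°, groundspeed 125.6 kt
Leg 3: heading 66.1°; drift -10.9° → track 55.2°, groundspeed 179.4 kt
Leg 4: heading 64.3°; drift -10.6° → track 53.7°, groundspeed 180.3 kt

Leg 1: track=283.1°, groundspeed=162.5 kt
Leg 2: track=153.7°, groundspeed=125.6 kt
Leg 3: track=55.2°, groundspeed=179.4 kt
Leg 4: track=53.7°, groundspeed=180.3 kt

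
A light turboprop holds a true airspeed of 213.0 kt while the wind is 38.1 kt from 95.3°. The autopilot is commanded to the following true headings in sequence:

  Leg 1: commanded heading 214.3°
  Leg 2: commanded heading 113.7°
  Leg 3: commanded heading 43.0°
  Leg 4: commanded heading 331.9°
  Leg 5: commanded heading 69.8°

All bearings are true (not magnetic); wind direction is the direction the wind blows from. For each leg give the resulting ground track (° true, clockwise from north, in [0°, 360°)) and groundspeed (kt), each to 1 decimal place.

Leg 1: heading 214.3°; drift +8.2° → track 222.5°, groundspeed 233.9 kt
Leg 2: heading 113.7°; drift +3.9° → track 117.6°, groundspeed 177.3 kt
Leg 3: heading 43.0°; drift -9.0° → track 34.0°, groundspeed 192.1 kt
Leg 4: heading 331.9°; drift -7.7° → track 324.2°, groundspeed 236.1 kt
Leg 5: heading 69.8°; drift -5.2° → track 64.6°, groundspeed 179.4 kt

Leg 1: track=222.5°, groundspeed=233.9 kt
Leg 2: track=117.6°, groundspeed=177.3 kt
Leg 3: track=34.0°, groundspeed=192.1 kt
Leg 4: track=324.2°, groundspeed=236.1 kt
Leg 5: track=64.6°, groundspeed=179.4 kt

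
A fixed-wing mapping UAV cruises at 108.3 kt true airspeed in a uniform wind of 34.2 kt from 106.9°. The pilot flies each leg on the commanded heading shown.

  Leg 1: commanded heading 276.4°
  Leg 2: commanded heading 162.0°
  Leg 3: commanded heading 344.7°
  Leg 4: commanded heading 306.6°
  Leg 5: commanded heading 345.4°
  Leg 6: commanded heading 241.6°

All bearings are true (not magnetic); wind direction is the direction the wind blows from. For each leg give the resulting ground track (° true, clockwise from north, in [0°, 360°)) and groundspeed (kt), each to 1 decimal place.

Leg 1: track=278.9°, groundspeed=142.1 kt
Leg 2: track=179.5°, groundspeed=93.1 kt
Leg 3: track=331.8°, groundspeed=129.8 kt
Leg 4: track=301.9°, groundspeed=141.0 kt
Leg 5: track=332.4°, groundspeed=129.5 kt
Leg 6: track=252.0°, groundspeed=134.6 kt

Leg 1: heading 276.4°; drift +2.5° → track 278.9°, groundspeed 142.1 kt
Leg 2: heading 162.0°; drift +17.5° → track 179.5°, groundspeed 93.1 kt
Leg 3: heading 344.7°; drift -12.9° → track 331.8°, groundspeed 129.8 kt
Leg 4: heading 306.6°; drift -4.7° → track 301.9°, groundspeed 141.0 kt
Leg 5: heading 345.4°; drift -13.0° → track 332.4°, groundspeed 129.5 kt
Leg 6: heading 241.6°; drift +10.4° → track 252.0°, groundspeed 134.6 kt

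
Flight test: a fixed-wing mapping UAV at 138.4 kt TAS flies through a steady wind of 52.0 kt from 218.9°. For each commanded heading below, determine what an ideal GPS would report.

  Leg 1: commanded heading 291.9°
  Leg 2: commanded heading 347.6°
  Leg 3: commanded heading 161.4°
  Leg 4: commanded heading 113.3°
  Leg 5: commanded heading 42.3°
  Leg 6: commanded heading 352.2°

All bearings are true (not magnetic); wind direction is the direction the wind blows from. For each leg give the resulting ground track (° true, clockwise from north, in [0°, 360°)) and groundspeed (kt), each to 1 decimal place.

Leg 1: heading 291.9°; drift +22.0° → track 313.9°, groundspeed 132.9 kt
Leg 2: heading 347.6°; drift +13.4° → track 1.0°, groundspeed 175.7 kt
Leg 3: heading 161.4°; drift -21.7° → track 139.7°, groundspeed 118.8 kt
Leg 4: heading 113.3°; drift -18.2° → track 95.1°, groundspeed 160.4 kt
Leg 5: heading 42.3°; drift -0.9° → track 41.4°, groundspeed 190.3 kt
Leg 6: heading 352.2°; drift +12.3° → track 4.5°, groundspeed 178.1 kt

Leg 1: track=313.9°, groundspeed=132.9 kt
Leg 2: track=1.0°, groundspeed=175.7 kt
Leg 3: track=139.7°, groundspeed=118.8 kt
Leg 4: track=95.1°, groundspeed=160.4 kt
Leg 5: track=41.4°, groundspeed=190.3 kt
Leg 6: track=4.5°, groundspeed=178.1 kt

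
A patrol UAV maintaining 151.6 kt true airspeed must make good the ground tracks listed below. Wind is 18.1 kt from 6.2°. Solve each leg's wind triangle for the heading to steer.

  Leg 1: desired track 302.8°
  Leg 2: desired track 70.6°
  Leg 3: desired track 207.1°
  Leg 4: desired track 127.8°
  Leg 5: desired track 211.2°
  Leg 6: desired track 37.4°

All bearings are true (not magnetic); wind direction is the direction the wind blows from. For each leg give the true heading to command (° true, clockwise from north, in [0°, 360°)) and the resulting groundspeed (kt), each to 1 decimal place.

Leg 1: desired track 302.8°; wind correction +6.1° → command heading 308.9°, groundspeed 142.6 kt
Leg 2: desired track 70.6°; wind correction -6.2° → command heading 64.4°, groundspeed 142.9 kt
Leg 3: desired track 207.1°; wind correction +2.4° → command heading 209.5°, groundspeed 168.4 kt
Leg 4: desired track 127.8°; wind correction -5.8° → command heading 122.0°, groundspeed 160.3 kt
Leg 5: desired track 211.2°; wind correction +2.9° → command heading 214.1°, groundspeed 167.8 kt
Leg 6: desired track 37.4°; wind correction -3.5° → command heading 33.9°, groundspeed 135.8 kt

Leg 1: heading=308.9°, groundspeed=142.6 kt
Leg 2: heading=64.4°, groundspeed=142.9 kt
Leg 3: heading=209.5°, groundspeed=168.4 kt
Leg 4: heading=122.0°, groundspeed=160.3 kt
Leg 5: heading=214.1°, groundspeed=167.8 kt
Leg 6: heading=33.9°, groundspeed=135.8 kt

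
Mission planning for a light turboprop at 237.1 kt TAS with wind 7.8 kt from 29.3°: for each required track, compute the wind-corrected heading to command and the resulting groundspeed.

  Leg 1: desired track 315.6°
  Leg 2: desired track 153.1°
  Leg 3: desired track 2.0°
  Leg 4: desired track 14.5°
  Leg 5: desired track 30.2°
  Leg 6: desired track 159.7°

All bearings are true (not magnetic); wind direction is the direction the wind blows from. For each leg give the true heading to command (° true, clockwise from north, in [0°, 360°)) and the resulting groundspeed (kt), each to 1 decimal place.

Leg 1: heading=317.4°, groundspeed=234.8 kt
Leg 2: heading=151.5°, groundspeed=241.4 kt
Leg 3: heading=2.9°, groundspeed=230.1 kt
Leg 4: heading=15.0°, groundspeed=229.6 kt
Leg 5: heading=30.2°, groundspeed=229.3 kt
Leg 6: heading=158.3°, groundspeed=242.1 kt

Leg 1: desired track 315.6°; wind correction +1.8° → command heading 317.4°, groundspeed 234.8 kt
Leg 2: desired track 153.1°; wind correction -1.6° → command heading 151.5°, groundspeed 241.4 kt
Leg 3: desired track 2.0°; wind correction +0.9° → command heading 2.9°, groundspeed 230.1 kt
Leg 4: desired track 14.5°; wind correction +0.5° → command heading 15.0°, groundspeed 229.6 kt
Leg 5: desired track 30.2°; wind correction +0.0° → command heading 30.2°, groundspeed 229.3 kt
Leg 6: desired track 159.7°; wind correction -1.4° → command heading 158.3°, groundspeed 242.1 kt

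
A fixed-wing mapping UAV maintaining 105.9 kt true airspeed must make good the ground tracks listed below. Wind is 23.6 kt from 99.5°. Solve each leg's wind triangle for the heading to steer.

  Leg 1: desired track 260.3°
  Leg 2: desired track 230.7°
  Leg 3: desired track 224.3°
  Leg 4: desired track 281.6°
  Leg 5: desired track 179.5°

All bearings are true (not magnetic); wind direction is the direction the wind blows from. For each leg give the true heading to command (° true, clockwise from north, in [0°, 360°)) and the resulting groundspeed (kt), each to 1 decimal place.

Leg 1: heading=256.1°, groundspeed=127.9 kt
Leg 2: heading=221.0°, groundspeed=119.9 kt
Leg 3: heading=213.8°, groundspeed=117.6 kt
Leg 4: heading=282.1°, groundspeed=129.5 kt
Leg 5: heading=166.8°, groundspeed=99.2 kt

Leg 1: desired track 260.3°; wind correction -4.2° → command heading 256.1°, groundspeed 127.9 kt
Leg 2: desired track 230.7°; wind correction -9.7° → command heading 221.0°, groundspeed 119.9 kt
Leg 3: desired track 224.3°; wind correction -10.5° → command heading 213.8°, groundspeed 117.6 kt
Leg 4: desired track 281.6°; wind correction +0.5° → command heading 282.1°, groundspeed 129.5 kt
Leg 5: desired track 179.5°; wind correction -12.7° → command heading 166.8°, groundspeed 99.2 kt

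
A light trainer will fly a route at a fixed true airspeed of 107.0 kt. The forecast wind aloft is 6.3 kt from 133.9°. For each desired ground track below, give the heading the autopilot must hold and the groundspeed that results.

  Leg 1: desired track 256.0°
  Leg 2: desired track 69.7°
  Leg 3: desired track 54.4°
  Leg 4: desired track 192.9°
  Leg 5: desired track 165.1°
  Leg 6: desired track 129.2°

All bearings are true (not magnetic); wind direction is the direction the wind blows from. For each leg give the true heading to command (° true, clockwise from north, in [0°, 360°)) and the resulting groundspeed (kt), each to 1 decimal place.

Leg 1: desired track 256.0°; wind correction -2.9° → command heading 253.1°, groundspeed 110.2 kt
Leg 2: desired track 69.7°; wind correction +3.0° → command heading 72.7°, groundspeed 104.1 kt
Leg 3: desired track 54.4°; wind correction +3.3° → command heading 57.7°, groundspeed 105.7 kt
Leg 4: desired track 192.9°; wind correction -2.9° → command heading 190.0°, groundspeed 103.6 kt
Leg 5: desired track 165.1°; wind correction -1.7° → command heading 163.4°, groundspeed 101.6 kt
Leg 6: desired track 129.2°; wind correction +0.3° → command heading 129.5°, groundspeed 100.7 kt

Leg 1: heading=253.1°, groundspeed=110.2 kt
Leg 2: heading=72.7°, groundspeed=104.1 kt
Leg 3: heading=57.7°, groundspeed=105.7 kt
Leg 4: heading=190.0°, groundspeed=103.6 kt
Leg 5: heading=163.4°, groundspeed=101.6 kt
Leg 6: heading=129.5°, groundspeed=100.7 kt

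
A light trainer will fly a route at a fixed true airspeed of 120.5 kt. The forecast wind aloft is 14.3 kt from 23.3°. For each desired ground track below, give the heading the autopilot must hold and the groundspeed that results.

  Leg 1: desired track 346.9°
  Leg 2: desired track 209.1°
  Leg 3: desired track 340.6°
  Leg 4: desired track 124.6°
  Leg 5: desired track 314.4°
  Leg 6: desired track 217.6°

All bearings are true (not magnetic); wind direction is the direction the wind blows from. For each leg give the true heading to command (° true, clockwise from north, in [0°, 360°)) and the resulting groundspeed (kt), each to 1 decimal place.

Leg 1: heading=350.9°, groundspeed=108.7 kt
Leg 2: heading=209.8°, groundspeed=134.7 kt
Leg 3: heading=345.2°, groundspeed=109.6 kt
Leg 4: heading=117.9°, groundspeed=122.5 kt
Leg 5: heading=320.8°, groundspeed=114.6 kt
Leg 6: heading=219.3°, groundspeed=134.3 kt

Leg 1: desired track 346.9°; wind correction +4.0° → command heading 350.9°, groundspeed 108.7 kt
Leg 2: desired track 209.1°; wind correction +0.7° → command heading 209.8°, groundspeed 134.7 kt
Leg 3: desired track 340.6°; wind correction +4.6° → command heading 345.2°, groundspeed 109.6 kt
Leg 4: desired track 124.6°; wind correction -6.7° → command heading 117.9°, groundspeed 122.5 kt
Leg 5: desired track 314.4°; wind correction +6.4° → command heading 320.8°, groundspeed 114.6 kt
Leg 6: desired track 217.6°; wind correction +1.7° → command heading 219.3°, groundspeed 134.3 kt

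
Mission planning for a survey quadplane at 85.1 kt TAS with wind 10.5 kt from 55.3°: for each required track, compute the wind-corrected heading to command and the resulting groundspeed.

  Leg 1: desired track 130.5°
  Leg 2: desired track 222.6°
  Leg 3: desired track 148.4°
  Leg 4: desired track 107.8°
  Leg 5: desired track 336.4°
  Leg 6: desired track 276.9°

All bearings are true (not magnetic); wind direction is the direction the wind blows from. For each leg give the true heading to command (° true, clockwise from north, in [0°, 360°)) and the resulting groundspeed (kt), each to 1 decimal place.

Leg 1: heading=123.6°, groundspeed=81.8 kt
Leg 2: heading=221.0°, groundspeed=95.3 kt
Leg 3: heading=141.3°, groundspeed=85.0 kt
Leg 4: heading=102.2°, groundspeed=78.3 kt
Leg 5: heading=343.4°, groundspeed=82.5 kt
Leg 6: heading=281.6°, groundspeed=92.7 kt

Leg 1: desired track 130.5°; wind correction -6.9° → command heading 123.6°, groundspeed 81.8 kt
Leg 2: desired track 222.6°; wind correction -1.6° → command heading 221.0°, groundspeed 95.3 kt
Leg 3: desired track 148.4°; wind correction -7.1° → command heading 141.3°, groundspeed 85.0 kt
Leg 4: desired track 107.8°; wind correction -5.6° → command heading 102.2°, groundspeed 78.3 kt
Leg 5: desired track 336.4°; wind correction +7.0° → command heading 343.4°, groundspeed 82.5 kt
Leg 6: desired track 276.9°; wind correction +4.7° → command heading 281.6°, groundspeed 92.7 kt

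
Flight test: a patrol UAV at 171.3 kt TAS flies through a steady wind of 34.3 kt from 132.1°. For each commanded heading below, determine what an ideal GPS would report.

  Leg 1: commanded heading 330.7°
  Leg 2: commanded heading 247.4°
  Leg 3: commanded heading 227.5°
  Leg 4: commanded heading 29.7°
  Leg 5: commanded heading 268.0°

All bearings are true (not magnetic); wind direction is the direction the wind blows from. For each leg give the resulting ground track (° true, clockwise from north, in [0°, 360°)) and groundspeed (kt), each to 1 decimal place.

Leg 1: heading 330.7°; drift -3.1° → track 327.6°, groundspeed 204.1 kt
Leg 2: heading 247.4°; drift +9.5° → track 256.9°, groundspeed 188.5 kt
Leg 3: heading 227.5°; drift +11.1° → track 238.6°, groundspeed 177.8 kt
Leg 4: heading 29.7°; drift -10.6° → track 19.1°, groundspeed 181.8 kt
Leg 5: heading 268.0°; drift +6.9° → track 274.9°, groundspeed 197.4 kt

Leg 1: track=327.6°, groundspeed=204.1 kt
Leg 2: track=256.9°, groundspeed=188.5 kt
Leg 3: track=238.6°, groundspeed=177.8 kt
Leg 4: track=19.1°, groundspeed=181.8 kt
Leg 5: track=274.9°, groundspeed=197.4 kt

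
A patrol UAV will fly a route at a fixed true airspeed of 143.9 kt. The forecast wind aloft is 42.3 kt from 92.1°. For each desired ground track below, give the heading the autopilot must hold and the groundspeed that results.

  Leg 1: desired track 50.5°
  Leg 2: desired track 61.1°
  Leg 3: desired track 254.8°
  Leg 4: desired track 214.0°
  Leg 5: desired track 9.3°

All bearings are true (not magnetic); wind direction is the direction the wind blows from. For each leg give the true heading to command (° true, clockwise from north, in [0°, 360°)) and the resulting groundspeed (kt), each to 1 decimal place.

Leg 1: heading=61.8°, groundspeed=109.5 kt
Leg 2: heading=69.8°, groundspeed=106.0 kt
Leg 3: heading=249.8°, groundspeed=183.7 kt
Leg 4: heading=199.5°, groundspeed=161.7 kt
Leg 5: heading=26.3°, groundspeed=132.3 kt

Leg 1: desired track 50.5°; wind correction +11.3° → command heading 61.8°, groundspeed 109.5 kt
Leg 2: desired track 61.1°; wind correction +8.7° → command heading 69.8°, groundspeed 106.0 kt
Leg 3: desired track 254.8°; wind correction -5.0° → command heading 249.8°, groundspeed 183.7 kt
Leg 4: desired track 214.0°; wind correction -14.5° → command heading 199.5°, groundspeed 161.7 kt
Leg 5: desired track 9.3°; wind correction +17.0° → command heading 26.3°, groundspeed 132.3 kt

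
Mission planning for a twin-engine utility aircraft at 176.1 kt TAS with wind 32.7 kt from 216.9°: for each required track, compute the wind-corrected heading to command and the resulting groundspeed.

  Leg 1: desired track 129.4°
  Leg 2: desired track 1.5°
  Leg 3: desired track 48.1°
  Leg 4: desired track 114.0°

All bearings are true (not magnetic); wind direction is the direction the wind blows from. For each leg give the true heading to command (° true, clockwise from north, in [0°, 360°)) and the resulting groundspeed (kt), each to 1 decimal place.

Leg 1: heading=140.1°, groundspeed=171.6 kt
Leg 2: heading=355.3°, groundspeed=201.7 kt
Leg 3: heading=50.2°, groundspeed=208.1 kt
Leg 4: heading=124.4°, groundspeed=180.5 kt

Leg 1: desired track 129.4°; wind correction +10.7° → command heading 140.1°, groundspeed 171.6 kt
Leg 2: desired track 1.5°; wind correction -6.2° → command heading 355.3°, groundspeed 201.7 kt
Leg 3: desired track 48.1°; wind correction +2.1° → command heading 50.2°, groundspeed 208.1 kt
Leg 4: desired track 114.0°; wind correction +10.4° → command heading 124.4°, groundspeed 180.5 kt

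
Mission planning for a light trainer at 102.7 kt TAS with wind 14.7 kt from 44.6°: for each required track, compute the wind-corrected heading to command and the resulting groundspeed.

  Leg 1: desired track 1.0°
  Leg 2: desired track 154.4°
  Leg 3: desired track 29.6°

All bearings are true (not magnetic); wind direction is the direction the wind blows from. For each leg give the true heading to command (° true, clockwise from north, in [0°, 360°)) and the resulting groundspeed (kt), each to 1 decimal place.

Leg 1: heading=6.7°, groundspeed=91.6 kt
Leg 2: heading=146.7°, groundspeed=106.7 kt
Leg 3: heading=31.7°, groundspeed=88.4 kt

Leg 1: desired track 1.0°; wind correction +5.7° → command heading 6.7°, groundspeed 91.6 kt
Leg 2: desired track 154.4°; wind correction -7.7° → command heading 146.7°, groundspeed 106.7 kt
Leg 3: desired track 29.6°; wind correction +2.1° → command heading 31.7°, groundspeed 88.4 kt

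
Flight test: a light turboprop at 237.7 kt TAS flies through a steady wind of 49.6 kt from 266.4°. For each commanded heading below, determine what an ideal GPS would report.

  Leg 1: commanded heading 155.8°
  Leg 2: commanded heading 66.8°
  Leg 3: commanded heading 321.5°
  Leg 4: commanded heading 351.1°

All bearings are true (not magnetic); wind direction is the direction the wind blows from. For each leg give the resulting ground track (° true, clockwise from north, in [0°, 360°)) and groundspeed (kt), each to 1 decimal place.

Leg 1: track=145.5°, groundspeed=259.3 kt
Leg 2: track=70.1°, groundspeed=284.9 kt
Leg 3: track=332.5°, groundspeed=213.2 kt
Leg 4: track=3.1°, groundspeed=238.3 kt

Leg 1: heading 155.8°; drift -10.3° → track 145.5°, groundspeed 259.3 kt
Leg 2: heading 66.8°; drift +3.3° → track 70.1°, groundspeed 284.9 kt
Leg 3: heading 321.5°; drift +11.0° → track 332.5°, groundspeed 213.2 kt
Leg 4: heading 351.1°; drift +12.0° → track 3.1°, groundspeed 238.3 kt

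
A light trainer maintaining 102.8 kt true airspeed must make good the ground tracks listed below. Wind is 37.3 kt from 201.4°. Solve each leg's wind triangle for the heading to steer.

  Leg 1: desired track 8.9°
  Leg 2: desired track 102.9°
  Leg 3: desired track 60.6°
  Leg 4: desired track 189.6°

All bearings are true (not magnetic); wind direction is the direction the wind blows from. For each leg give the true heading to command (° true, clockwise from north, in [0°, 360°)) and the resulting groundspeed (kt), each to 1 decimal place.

Leg 1: desired track 8.9°; wind correction -4.5° → command heading 4.4°, groundspeed 138.9 kt
Leg 2: desired track 102.9°; wind correction +21.0° → command heading 123.9°, groundspeed 101.5 kt
Leg 3: desired track 60.6°; wind correction +13.3° → command heading 73.9°, groundspeed 129.0 kt
Leg 4: desired track 189.6°; wind correction +4.3° → command heading 193.9°, groundspeed 66.0 kt

Leg 1: heading=4.4°, groundspeed=138.9 kt
Leg 2: heading=123.9°, groundspeed=101.5 kt
Leg 3: heading=73.9°, groundspeed=129.0 kt
Leg 4: heading=193.9°, groundspeed=66.0 kt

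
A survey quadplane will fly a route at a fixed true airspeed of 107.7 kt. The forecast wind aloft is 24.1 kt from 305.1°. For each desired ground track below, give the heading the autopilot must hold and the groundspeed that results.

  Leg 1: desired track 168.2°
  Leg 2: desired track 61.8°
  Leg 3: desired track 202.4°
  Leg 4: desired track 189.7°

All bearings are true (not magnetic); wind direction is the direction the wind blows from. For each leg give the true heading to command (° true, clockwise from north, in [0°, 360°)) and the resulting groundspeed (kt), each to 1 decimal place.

Leg 1: desired track 168.2°; wind correction +8.8° → command heading 177.0°, groundspeed 124.0 kt
Leg 2: desired track 61.8°; wind correction -11.5° → command heading 50.3°, groundspeed 116.4 kt
Leg 3: desired track 202.4°; wind correction +12.6° → command heading 215.0°, groundspeed 110.4 kt
Leg 4: desired track 189.7°; wind correction +11.7° → command heading 201.4°, groundspeed 115.8 kt

Leg 1: heading=177.0°, groundspeed=124.0 kt
Leg 2: heading=50.3°, groundspeed=116.4 kt
Leg 3: heading=215.0°, groundspeed=110.4 kt
Leg 4: heading=201.4°, groundspeed=115.8 kt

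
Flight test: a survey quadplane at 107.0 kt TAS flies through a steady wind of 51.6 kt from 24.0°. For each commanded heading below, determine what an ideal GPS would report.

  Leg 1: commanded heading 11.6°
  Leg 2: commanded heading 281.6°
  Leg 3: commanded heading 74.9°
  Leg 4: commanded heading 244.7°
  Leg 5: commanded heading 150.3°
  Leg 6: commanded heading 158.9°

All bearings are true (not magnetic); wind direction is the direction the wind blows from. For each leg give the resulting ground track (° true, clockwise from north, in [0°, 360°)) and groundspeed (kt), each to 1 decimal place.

Leg 1: heading 11.6°; drift -11.1° → track 0.5°, groundspeed 57.7 kt
Leg 2: heading 281.6°; drift -23.1° → track 258.5°, groundspeed 128.4 kt
Leg 3: heading 74.9°; drift +28.3° → track 103.2°, groundspeed 84.5 kt
Leg 4: heading 244.7°; drift -13.0° → track 231.7°, groundspeed 149.9 kt
Leg 5: heading 150.3°; drift +16.8° → track 167.1°, groundspeed 143.7 kt
Leg 6: heading 158.9°; drift +14.3° → track 173.2°, groundspeed 148.0 kt

Leg 1: track=0.5°, groundspeed=57.7 kt
Leg 2: track=258.5°, groundspeed=128.4 kt
Leg 3: track=103.2°, groundspeed=84.5 kt
Leg 4: track=231.7°, groundspeed=149.9 kt
Leg 5: track=167.1°, groundspeed=143.7 kt
Leg 6: track=173.2°, groundspeed=148.0 kt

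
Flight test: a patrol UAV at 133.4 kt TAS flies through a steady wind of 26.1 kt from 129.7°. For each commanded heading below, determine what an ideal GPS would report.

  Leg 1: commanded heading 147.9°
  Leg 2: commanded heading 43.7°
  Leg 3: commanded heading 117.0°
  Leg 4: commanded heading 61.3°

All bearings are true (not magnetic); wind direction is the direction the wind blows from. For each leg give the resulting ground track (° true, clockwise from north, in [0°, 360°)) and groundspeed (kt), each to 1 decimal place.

Leg 1: track=152.2°, groundspeed=108.9 kt
Leg 2: track=32.5°, groundspeed=134.1 kt
Leg 3: track=114.0°, groundspeed=108.1 kt
Leg 4: track=50.2°, groundspeed=126.1 kt

Leg 1: heading 147.9°; drift +4.3° → track 152.2°, groundspeed 108.9 kt
Leg 2: heading 43.7°; drift -11.2° → track 32.5°, groundspeed 134.1 kt
Leg 3: heading 117.0°; drift -3.0° → track 114.0°, groundspeed 108.1 kt
Leg 4: heading 61.3°; drift -11.1° → track 50.2°, groundspeed 126.1 kt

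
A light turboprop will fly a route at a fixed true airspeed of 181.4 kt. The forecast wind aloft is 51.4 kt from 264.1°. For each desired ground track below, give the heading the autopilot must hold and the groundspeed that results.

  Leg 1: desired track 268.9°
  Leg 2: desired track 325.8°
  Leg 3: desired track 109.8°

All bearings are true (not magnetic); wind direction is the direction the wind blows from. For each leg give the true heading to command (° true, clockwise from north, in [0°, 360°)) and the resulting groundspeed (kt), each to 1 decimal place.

Leg 1: heading=267.5°, groundspeed=130.1 kt
Leg 2: heading=311.4°, groundspeed=151.3 kt
Leg 3: heading=116.9°, groundspeed=226.3 kt

Leg 1: desired track 268.9°; wind correction -1.4° → command heading 267.5°, groundspeed 130.1 kt
Leg 2: desired track 325.8°; wind correction -14.4° → command heading 311.4°, groundspeed 151.3 kt
Leg 3: desired track 109.8°; wind correction +7.1° → command heading 116.9°, groundspeed 226.3 kt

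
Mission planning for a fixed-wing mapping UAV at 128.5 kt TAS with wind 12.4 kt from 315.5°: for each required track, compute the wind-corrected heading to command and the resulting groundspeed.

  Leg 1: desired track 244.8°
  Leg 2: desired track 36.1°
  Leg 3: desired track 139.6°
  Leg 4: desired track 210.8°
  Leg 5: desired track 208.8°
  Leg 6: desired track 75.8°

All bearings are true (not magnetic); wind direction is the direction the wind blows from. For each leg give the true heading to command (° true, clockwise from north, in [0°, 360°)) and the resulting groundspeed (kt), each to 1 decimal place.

Leg 1: heading=250.0°, groundspeed=123.9 kt
Leg 2: heading=30.6°, groundspeed=125.9 kt
Leg 3: heading=140.0°, groundspeed=140.9 kt
Leg 4: heading=216.2°, groundspeed=131.1 kt
Leg 5: heading=214.1°, groundspeed=131.5 kt
Leg 6: heading=71.0°, groundspeed=134.3 kt

Leg 1: desired track 244.8°; wind correction +5.2° → command heading 250.0°, groundspeed 123.9 kt
Leg 2: desired track 36.1°; wind correction -5.5° → command heading 30.6°, groundspeed 125.9 kt
Leg 3: desired track 139.6°; wind correction +0.4° → command heading 140.0°, groundspeed 140.9 kt
Leg 4: desired track 210.8°; wind correction +5.4° → command heading 216.2°, groundspeed 131.1 kt
Leg 5: desired track 208.8°; wind correction +5.3° → command heading 214.1°, groundspeed 131.5 kt
Leg 6: desired track 75.8°; wind correction -4.8° → command heading 71.0°, groundspeed 134.3 kt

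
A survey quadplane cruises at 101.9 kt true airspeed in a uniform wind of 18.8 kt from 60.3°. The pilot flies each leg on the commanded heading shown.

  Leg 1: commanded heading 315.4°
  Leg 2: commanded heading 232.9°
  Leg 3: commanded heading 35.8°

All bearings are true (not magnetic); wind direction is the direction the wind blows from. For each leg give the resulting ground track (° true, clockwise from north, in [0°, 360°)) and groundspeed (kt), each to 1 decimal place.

Leg 1: heading 315.4°; drift -9.7° → track 305.7°, groundspeed 108.3 kt
Leg 2: heading 232.9°; drift +1.2° → track 234.1°, groundspeed 120.6 kt
Leg 3: heading 35.8°; drift -5.3° → track 30.5°, groundspeed 85.2 kt

Leg 1: track=305.7°, groundspeed=108.3 kt
Leg 2: track=234.1°, groundspeed=120.6 kt
Leg 3: track=30.5°, groundspeed=85.2 kt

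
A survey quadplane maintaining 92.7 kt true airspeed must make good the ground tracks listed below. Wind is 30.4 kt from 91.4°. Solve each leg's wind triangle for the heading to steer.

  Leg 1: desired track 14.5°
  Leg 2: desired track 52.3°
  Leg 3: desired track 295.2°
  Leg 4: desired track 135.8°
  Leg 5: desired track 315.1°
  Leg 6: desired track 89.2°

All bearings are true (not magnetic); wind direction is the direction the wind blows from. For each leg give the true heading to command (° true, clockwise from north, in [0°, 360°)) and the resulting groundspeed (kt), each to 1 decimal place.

Leg 1: heading=33.1°, groundspeed=81.0 kt
Leg 2: heading=64.2°, groundspeed=67.1 kt
Leg 3: heading=302.8°, groundspeed=119.7 kt
Leg 4: heading=122.5°, groundspeed=68.5 kt
Leg 5: heading=328.2°, groundspeed=112.3 kt
Leg 6: heading=89.9°, groundspeed=62.3 kt

Leg 1: desired track 14.5°; wind correction +18.6° → command heading 33.1°, groundspeed 81.0 kt
Leg 2: desired track 52.3°; wind correction +11.9° → command heading 64.2°, groundspeed 67.1 kt
Leg 3: desired track 295.2°; wind correction +7.6° → command heading 302.8°, groundspeed 119.7 kt
Leg 4: desired track 135.8°; wind correction -13.3° → command heading 122.5°, groundspeed 68.5 kt
Leg 5: desired track 315.1°; wind correction +13.1° → command heading 328.2°, groundspeed 112.3 kt
Leg 6: desired track 89.2°; wind correction +0.7° → command heading 89.9°, groundspeed 62.3 kt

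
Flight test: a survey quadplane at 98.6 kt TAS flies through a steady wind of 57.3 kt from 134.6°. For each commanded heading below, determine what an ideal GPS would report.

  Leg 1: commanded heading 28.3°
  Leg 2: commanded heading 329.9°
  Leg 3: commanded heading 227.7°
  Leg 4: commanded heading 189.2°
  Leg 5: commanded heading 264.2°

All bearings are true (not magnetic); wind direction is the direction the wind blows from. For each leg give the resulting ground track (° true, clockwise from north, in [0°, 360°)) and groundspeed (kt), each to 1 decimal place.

Leg 1: track=2.7°, groundspeed=127.2 kt
Leg 2: track=324.3°, groundspeed=154.6 kt
Leg 3: track=257.1°, groundspeed=116.7 kt
Leg 4: track=224.7°, groundspeed=80.4 kt
Leg 5: track=282.3°, groundspeed=142.2 kt

Leg 1: heading 28.3°; drift -25.6° → track 2.7°, groundspeed 127.2 kt
Leg 2: heading 329.9°; drift -5.6° → track 324.3°, groundspeed 154.6 kt
Leg 3: heading 227.7°; drift +29.4° → track 257.1°, groundspeed 116.7 kt
Leg 4: heading 189.2°; drift +35.5° → track 224.7°, groundspeed 80.4 kt
Leg 5: heading 264.2°; drift +18.1° → track 282.3°, groundspeed 142.2 kt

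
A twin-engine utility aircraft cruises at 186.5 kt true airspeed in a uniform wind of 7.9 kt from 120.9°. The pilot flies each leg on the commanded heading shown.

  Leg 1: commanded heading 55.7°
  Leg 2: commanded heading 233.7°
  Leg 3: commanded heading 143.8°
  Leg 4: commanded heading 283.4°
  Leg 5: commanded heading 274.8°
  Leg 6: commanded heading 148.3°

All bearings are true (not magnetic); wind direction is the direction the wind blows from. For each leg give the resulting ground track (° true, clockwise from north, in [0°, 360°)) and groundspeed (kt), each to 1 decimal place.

Leg 1: track=53.5°, groundspeed=183.3 kt
Leg 2: track=235.9°, groundspeed=189.7 kt
Leg 3: track=144.8°, groundspeed=179.2 kt
Leg 4: track=284.1°, groundspeed=194.0 kt
Leg 5: track=275.8°, groundspeed=193.6 kt
Leg 6: track=149.5°, groundspeed=179.5 kt

Leg 1: heading 55.7°; drift -2.2° → track 53.5°, groundspeed 183.3 kt
Leg 2: heading 233.7°; drift +2.2° → track 235.9°, groundspeed 189.7 kt
Leg 3: heading 143.8°; drift +1.0° → track 144.8°, groundspeed 179.2 kt
Leg 4: heading 283.4°; drift +0.7° → track 284.1°, groundspeed 194.0 kt
Leg 5: heading 274.8°; drift +1.0° → track 275.8°, groundspeed 193.6 kt
Leg 6: heading 148.3°; drift +1.2° → track 149.5°, groundspeed 179.5 kt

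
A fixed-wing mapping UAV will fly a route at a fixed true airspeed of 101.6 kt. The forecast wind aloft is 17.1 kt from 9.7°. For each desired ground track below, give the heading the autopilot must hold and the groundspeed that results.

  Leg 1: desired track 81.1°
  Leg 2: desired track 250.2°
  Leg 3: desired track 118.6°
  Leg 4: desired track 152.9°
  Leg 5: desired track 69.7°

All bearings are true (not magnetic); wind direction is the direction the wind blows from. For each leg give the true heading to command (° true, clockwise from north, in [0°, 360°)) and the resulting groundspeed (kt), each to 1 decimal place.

Leg 1: desired track 81.1°; wind correction -9.2° → command heading 71.9°, groundspeed 94.8 kt
Leg 2: desired track 250.2°; wind correction +8.4° → command heading 258.6°, groundspeed 108.9 kt
Leg 3: desired track 118.6°; wind correction -9.2° → command heading 109.4°, groundspeed 105.8 kt
Leg 4: desired track 152.9°; wind correction -5.8° → command heading 147.1°, groundspeed 114.8 kt
Leg 5: desired track 69.7°; wind correction -8.4° → command heading 61.3°, groundspeed 92.0 kt

Leg 1: heading=71.9°, groundspeed=94.8 kt
Leg 2: heading=258.6°, groundspeed=108.9 kt
Leg 3: heading=109.4°, groundspeed=105.8 kt
Leg 4: heading=147.1°, groundspeed=114.8 kt
Leg 5: heading=61.3°, groundspeed=92.0 kt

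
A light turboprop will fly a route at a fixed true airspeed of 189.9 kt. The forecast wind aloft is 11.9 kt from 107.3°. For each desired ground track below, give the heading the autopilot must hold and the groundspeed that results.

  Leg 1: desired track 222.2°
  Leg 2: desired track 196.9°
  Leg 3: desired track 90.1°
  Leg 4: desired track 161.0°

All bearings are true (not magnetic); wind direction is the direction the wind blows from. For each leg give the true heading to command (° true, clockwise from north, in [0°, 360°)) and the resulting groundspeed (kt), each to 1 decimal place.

Leg 1: desired track 222.2°; wind correction -3.3° → command heading 218.9°, groundspeed 194.6 kt
Leg 2: desired track 196.9°; wind correction -3.6° → command heading 193.3°, groundspeed 189.4 kt
Leg 3: desired track 90.1°; wind correction +1.1° → command heading 91.2°, groundspeed 178.5 kt
Leg 4: desired track 161.0°; wind correction -2.9° → command heading 158.1°, groundspeed 182.6 kt

Leg 1: heading=218.9°, groundspeed=194.6 kt
Leg 2: heading=193.3°, groundspeed=189.4 kt
Leg 3: heading=91.2°, groundspeed=178.5 kt
Leg 4: heading=158.1°, groundspeed=182.6 kt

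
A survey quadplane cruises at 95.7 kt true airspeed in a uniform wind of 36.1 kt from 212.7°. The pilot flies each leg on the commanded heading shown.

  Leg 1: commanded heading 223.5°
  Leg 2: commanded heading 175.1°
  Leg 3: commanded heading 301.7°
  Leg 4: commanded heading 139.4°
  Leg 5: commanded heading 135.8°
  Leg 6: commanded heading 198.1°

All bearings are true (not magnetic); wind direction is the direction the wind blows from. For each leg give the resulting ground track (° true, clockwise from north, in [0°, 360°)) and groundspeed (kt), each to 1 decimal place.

Leg 1: heading 223.5°; drift +6.4° → track 229.9°, groundspeed 60.6 kt
Leg 2: heading 175.1°; drift -18.2° → track 156.9°, groundspeed 70.6 kt
Leg 3: heading 301.7°; drift +20.8° → track 322.5°, groundspeed 101.7 kt
Leg 4: heading 139.4°; drift -22.1° → track 117.3°, groundspeed 92.1 kt
Leg 5: heading 135.8°; drift -21.9° → track 113.9°, groundspeed 94.3 kt
Leg 6: heading 198.1°; drift -8.5° → track 189.6°, groundspeed 61.4 kt

Leg 1: track=229.9°, groundspeed=60.6 kt
Leg 2: track=156.9°, groundspeed=70.6 kt
Leg 3: track=322.5°, groundspeed=101.7 kt
Leg 4: track=117.3°, groundspeed=92.1 kt
Leg 5: track=113.9°, groundspeed=94.3 kt
Leg 6: track=189.6°, groundspeed=61.4 kt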